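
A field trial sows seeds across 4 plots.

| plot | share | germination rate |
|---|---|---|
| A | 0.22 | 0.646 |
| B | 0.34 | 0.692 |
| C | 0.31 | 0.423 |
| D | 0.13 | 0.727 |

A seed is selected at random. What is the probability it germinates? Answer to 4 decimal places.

0.6030

Summing over the partition,
P(G) = P(G|A)·P(A) + P(G|B)·P(B) + P(G|C)·P(C) + P(G|D)·P(D)
      = 0.646·0.22 + 0.692·0.34 + 0.423·0.31 + 0.727·0.13
      = 0.14212 + 0.23528 + 0.13113 + 0.09451 = 0.60304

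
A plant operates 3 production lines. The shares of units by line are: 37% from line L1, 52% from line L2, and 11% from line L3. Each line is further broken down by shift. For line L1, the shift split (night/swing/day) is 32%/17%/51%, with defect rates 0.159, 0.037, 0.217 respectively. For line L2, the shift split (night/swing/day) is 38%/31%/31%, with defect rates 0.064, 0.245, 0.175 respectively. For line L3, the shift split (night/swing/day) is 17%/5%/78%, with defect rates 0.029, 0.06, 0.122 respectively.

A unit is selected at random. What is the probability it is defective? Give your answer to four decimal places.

P(D|L1) = 0.32·0.159 + 0.17·0.037 + 0.51·0.217 = 0.05088 + 0.00629 + 0.11067 = 0.16784
P(D|L2) = 0.38·0.064 + 0.31·0.245 + 0.31·0.175 = 0.02432 + 0.07595 + 0.05425 = 0.15452
P(D|L3) = 0.17·0.029 + 0.05·0.06 + 0.78·0.122 = 0.00493 + 0.003 + 0.09516 = 0.10309
By total probability over the outer partition,
P(D) = 0.37·0.16784 + 0.52·0.15452 + 0.11·0.10309
      = 0.0621008 + 0.0803504 + 0.0113399 = 0.1537911

P(D) ≈ 0.1538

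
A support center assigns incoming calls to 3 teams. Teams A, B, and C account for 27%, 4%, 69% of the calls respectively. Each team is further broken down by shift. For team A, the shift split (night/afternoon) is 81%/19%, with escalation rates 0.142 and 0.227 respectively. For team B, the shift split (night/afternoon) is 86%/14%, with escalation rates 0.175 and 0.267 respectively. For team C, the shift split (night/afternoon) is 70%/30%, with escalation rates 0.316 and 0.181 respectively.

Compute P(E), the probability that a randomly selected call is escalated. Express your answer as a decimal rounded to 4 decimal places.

P(E) ≈ 0.2403

P(E|A) = 0.81·0.142 + 0.19·0.227 = 0.11502 + 0.04313 = 0.15815
P(E|B) = 0.86·0.175 + 0.14·0.267 = 0.1505 + 0.03738 = 0.18788
P(E|C) = 0.7·0.316 + 0.3·0.181 = 0.2212 + 0.0543 = 0.2755
Then overall,
P(E) = 0.27·0.15815 + 0.04·0.18788 + 0.69·0.2755
      = 0.0427005 + 0.0075152 + 0.190095 = 0.2403107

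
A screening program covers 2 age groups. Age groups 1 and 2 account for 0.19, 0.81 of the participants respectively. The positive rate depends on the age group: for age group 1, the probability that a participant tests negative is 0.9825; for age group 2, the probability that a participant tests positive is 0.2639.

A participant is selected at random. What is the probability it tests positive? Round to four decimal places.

0.2171

P(T|1) = 1 − 0.9825 = 0.0175.
P(T) = P(T|1)·P(1) + P(T|2)·P(2)
      = 0.0175·0.19 + 0.2639·0.81
      = 0.003325 + 0.213759 = 0.217084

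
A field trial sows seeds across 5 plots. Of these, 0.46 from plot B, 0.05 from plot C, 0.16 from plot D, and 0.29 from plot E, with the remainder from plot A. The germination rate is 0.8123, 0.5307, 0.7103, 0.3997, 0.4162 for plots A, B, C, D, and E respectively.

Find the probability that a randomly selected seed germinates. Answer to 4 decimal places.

0.4968

P(A) = 1 − (0.46 + 0.05 + 0.16 + 0.29) = 0.04.
P(G) = P(G|A)·P(A) + P(G|B)·P(B) + P(G|C)·P(C) + P(G|D)·P(D) + P(G|E)·P(E)
      = 0.8123·0.04 + 0.5307·0.46 + 0.7103·0.05 + 0.3997·0.16 + 0.4162·0.29
      = 0.032492 + 0.244122 + 0.035515 + 0.063952 + 0.120698 = 0.496779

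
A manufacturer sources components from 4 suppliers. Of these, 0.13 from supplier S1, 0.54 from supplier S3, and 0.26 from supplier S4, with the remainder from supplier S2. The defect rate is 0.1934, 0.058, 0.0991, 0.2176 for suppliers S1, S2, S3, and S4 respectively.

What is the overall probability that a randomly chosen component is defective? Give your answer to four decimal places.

P(S2) = 1 − (0.13 + 0.54 + 0.26) = 0.07.
P(D) = P(D|S1)·P(S1) + P(D|S2)·P(S2) + P(D|S3)·P(S3) + P(D|S4)·P(S4)
      = 0.1934·0.13 + 0.058·0.07 + 0.0991·0.54 + 0.2176·0.26
      = 0.025142 + 0.00406 + 0.053514 + 0.056576 = 0.139292

P(D) ≈ 0.1393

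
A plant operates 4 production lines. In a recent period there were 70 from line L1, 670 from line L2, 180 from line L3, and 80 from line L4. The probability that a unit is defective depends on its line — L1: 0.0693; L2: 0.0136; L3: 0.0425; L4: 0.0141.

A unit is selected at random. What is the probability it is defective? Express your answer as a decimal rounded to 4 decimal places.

P(D) ≈ 0.0227

Total: 70 + 670 + 180 + 80 = 1000.
P(L1) = 70/1000 = 0.07. P(L2) = 670/1000 = 0.67. P(L3) = 180/1000 = 0.18. P(L4) = 80/1000 = 0.08.
By the law of total probability,
P(D) = P(D|L1)·P(L1) + P(D|L2)·P(L2) + P(D|L3)·P(L3) + P(D|L4)·P(L4)
      = 0.0693·0.07 + 0.0136·0.67 + 0.0425·0.18 + 0.0141·0.08
      = 0.004851 + 0.009112 + 0.00765 + 0.001128 = 0.022741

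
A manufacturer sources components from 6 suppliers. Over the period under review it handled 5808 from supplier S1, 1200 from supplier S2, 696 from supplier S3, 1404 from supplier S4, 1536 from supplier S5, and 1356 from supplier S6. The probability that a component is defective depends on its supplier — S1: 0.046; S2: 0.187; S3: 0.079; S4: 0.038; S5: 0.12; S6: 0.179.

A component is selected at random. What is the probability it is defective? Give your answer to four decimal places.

0.0856

Total: 5808 + 1200 + 696 + 1404 + 1536 + 1356 = 12000.
P(S1) = 5808/12000 = 0.484. P(S2) = 1200/12000 = 0.1. P(S3) = 696/12000 = 0.058. P(S4) = 1404/12000 = 0.117. P(S5) = 1536/12000 = 0.128. P(S6) = 1356/12000 = 0.113.
By the law of total probability,
P(D) = P(D|S1)·P(S1) + P(D|S2)·P(S2) + P(D|S3)·P(S3) + P(D|S4)·P(S4) + P(D|S5)·P(S5) + P(D|S6)·P(S6)
      = 0.046·0.484 + 0.187·0.1 + 0.079·0.058 + 0.038·0.117 + 0.12·0.128 + 0.179·0.113
      = 0.022264 + 0.0187 + 0.004582 + 0.004446 + 0.01536 + 0.020227 = 0.085579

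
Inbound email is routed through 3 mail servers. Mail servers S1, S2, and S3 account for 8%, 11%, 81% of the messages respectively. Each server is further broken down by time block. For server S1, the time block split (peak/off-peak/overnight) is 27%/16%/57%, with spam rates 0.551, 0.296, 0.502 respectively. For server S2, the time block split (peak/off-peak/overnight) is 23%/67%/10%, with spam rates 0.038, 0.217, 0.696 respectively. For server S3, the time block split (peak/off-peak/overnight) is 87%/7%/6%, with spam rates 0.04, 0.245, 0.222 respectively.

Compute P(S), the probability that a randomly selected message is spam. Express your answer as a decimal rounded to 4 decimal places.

P(S|S1) = 0.27·0.551 + 0.16·0.296 + 0.57·0.502 = 0.14877 + 0.04736 + 0.28614 = 0.48227
P(S|S2) = 0.23·0.038 + 0.67·0.217 + 0.1·0.696 = 0.00874 + 0.14539 + 0.0696 = 0.22373
P(S|S3) = 0.87·0.04 + 0.07·0.245 + 0.06·0.222 = 0.0348 + 0.01715 + 0.01332 = 0.06527
Then overall,
P(S) = 0.08·0.48227 + 0.11·0.22373 + 0.81·0.06527
      = 0.0385816 + 0.0246103 + 0.0528687 = 0.1160606

0.1161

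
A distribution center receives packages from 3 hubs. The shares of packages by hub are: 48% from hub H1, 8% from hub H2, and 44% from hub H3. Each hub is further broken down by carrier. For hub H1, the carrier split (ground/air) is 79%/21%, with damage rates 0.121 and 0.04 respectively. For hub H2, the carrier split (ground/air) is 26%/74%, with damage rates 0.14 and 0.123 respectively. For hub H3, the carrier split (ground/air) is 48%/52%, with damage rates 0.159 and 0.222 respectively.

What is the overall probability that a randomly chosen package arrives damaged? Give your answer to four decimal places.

P(D|H1) = 0.79·0.121 + 0.21·0.04 = 0.09559 + 0.0084 = 0.10399
P(D|H2) = 0.26·0.14 + 0.74·0.123 = 0.0364 + 0.09102 = 0.12742
P(D|H3) = 0.48·0.159 + 0.52·0.222 = 0.07632 + 0.11544 = 0.19176
Then overall,
P(D) = 0.48·0.10399 + 0.08·0.12742 + 0.44·0.19176
      = 0.0499152 + 0.0101936 + 0.0843744 = 0.1444832

0.1445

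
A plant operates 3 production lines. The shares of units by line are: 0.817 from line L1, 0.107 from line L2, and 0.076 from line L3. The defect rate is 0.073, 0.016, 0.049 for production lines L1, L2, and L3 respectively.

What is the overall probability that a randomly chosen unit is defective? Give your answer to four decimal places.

P(D) = P(D|L1)·P(L1) + P(D|L2)·P(L2) + P(D|L3)·P(L3)
      = 0.073·0.817 + 0.016·0.107 + 0.049·0.076
      = 0.059641 + 0.001712 + 0.003724 = 0.065077

0.0651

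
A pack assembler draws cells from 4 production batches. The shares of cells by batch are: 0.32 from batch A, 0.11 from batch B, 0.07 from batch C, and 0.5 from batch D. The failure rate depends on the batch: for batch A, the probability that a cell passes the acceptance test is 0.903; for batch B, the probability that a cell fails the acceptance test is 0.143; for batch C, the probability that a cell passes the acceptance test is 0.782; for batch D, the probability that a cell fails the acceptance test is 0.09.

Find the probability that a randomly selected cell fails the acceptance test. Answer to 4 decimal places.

0.1070

P(F|A) = 1 − 0.903 = 0.097.
P(F|C) = 1 − 0.782 = 0.218.
Summing over the partition,
P(F) = P(F|A)·P(A) + P(F|B)·P(B) + P(F|C)·P(C) + P(F|D)·P(D)
      = 0.097·0.32 + 0.143·0.11 + 0.218·0.07 + 0.09·0.5
      = 0.03104 + 0.01573 + 0.01526 + 0.045 = 0.10703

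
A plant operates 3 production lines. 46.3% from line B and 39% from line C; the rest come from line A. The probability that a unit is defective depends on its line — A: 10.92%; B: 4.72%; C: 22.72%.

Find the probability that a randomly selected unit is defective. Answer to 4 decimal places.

P(D) ≈ 0.1265

P(A) = 1 − (0.463 + 0.39) = 0.147.
P(D) = P(D|A)·P(A) + P(D|B)·P(B) + P(D|C)·P(C)
      = 0.1092·0.147 + 0.0472·0.463 + 0.2272·0.39
      = 0.0160524 + 0.0218536 + 0.088608 = 0.126514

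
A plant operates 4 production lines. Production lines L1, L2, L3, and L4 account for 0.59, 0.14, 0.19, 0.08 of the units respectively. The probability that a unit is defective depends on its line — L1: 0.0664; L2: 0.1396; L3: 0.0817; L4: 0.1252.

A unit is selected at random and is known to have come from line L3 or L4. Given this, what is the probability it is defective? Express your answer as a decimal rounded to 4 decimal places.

Let S = {L3, L4}.
P(S) = 0.19 + 0.08 = 0.27.
P(D ∩ S) = 0.0817·0.19 + 0.1252·0.08 = 0.015523 + 0.010016 = 0.025539.
P(D | S) = 0.025539 / 0.27 = 0.094589…

P(D|S) ≈ 0.0946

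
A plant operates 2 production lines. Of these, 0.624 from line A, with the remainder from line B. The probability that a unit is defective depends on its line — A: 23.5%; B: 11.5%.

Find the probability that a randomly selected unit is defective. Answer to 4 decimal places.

P(D) ≈ 0.1899

P(B) = 1 − (0.624) = 0.376.
By the law of total probability,
P(D) = P(D|A)·P(A) + P(D|B)·P(B)
      = 0.235·0.624 + 0.115·0.376
      = 0.14664 + 0.04324 = 0.18988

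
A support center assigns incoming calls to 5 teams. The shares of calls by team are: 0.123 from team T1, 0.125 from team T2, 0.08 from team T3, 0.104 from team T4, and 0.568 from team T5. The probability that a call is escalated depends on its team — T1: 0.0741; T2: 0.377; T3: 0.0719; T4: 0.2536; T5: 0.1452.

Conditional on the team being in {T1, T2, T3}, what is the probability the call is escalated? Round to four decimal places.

Let S = {T1, T2, T3}.
P(S) = 0.123 + 0.125 + 0.08 = 0.328.
P(E ∩ S) = 0.0741·0.123 + 0.377·0.125 + 0.0719·0.08 = 0.0091143 + 0.047125 + 0.005752 = 0.0619913.
P(E | S) = 0.0619913 / 0.328 = 0.188998…

0.1890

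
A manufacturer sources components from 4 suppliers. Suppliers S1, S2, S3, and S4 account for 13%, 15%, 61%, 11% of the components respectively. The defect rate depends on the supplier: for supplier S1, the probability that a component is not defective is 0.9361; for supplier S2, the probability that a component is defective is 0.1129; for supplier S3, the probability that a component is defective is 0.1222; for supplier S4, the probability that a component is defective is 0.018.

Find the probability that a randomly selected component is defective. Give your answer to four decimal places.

P(D|S1) = 1 − 0.9361 = 0.0639.
P(D) = P(D|S1)·P(S1) + P(D|S2)·P(S2) + P(D|S3)·P(S3) + P(D|S4)·P(S4)
      = 0.0639·0.13 + 0.1129·0.15 + 0.1222·0.61 + 0.018·0.11
      = 0.008307 + 0.016935 + 0.074542 + 0.00198 = 0.101764

0.1018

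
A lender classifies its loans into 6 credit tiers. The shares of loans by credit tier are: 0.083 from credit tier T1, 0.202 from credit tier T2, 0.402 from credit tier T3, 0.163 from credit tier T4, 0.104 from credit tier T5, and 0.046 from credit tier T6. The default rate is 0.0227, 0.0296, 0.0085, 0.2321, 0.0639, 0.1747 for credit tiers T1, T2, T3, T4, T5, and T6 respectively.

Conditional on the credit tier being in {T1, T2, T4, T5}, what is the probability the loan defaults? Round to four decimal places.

Let S = {T1, T2, T4, T5}.
P(S) = 0.083 + 0.202 + 0.163 + 0.104 = 0.552.
P(D ∩ S) = 0.0227·0.083 + 0.0296·0.202 + 0.2321·0.163 + 0.0639·0.104 = 0.0018841 + 0.0059792 + 0.0378323 + 0.0066456 = 0.0523412.
P(D | S) = 0.0523412 / 0.552 = 0.094821…

0.0948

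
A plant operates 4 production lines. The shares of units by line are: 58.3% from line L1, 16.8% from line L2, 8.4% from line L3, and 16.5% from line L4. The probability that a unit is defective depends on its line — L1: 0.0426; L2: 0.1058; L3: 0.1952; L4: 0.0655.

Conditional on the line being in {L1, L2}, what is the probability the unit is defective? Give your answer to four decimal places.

P(D|S) ≈ 0.0567

Let S = {L1, L2}.
P(S) = 0.583 + 0.168 = 0.751.
P(D ∩ S) = 0.0426·0.583 + 0.1058·0.168 = 0.0248358 + 0.0177744 = 0.0426102.
P(D | S) = 0.0426102 / 0.751 = 0.056738…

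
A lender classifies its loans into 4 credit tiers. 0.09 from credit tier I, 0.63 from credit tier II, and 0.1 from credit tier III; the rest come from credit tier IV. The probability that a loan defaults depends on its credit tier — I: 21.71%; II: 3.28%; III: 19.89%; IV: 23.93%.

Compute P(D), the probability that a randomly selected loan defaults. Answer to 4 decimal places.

P(D) ≈ 0.1032

P(IV) = 1 − (0.09 + 0.63 + 0.1) = 0.18.
Using total probability over the partition,
P(D) = P(D|I)·P(I) + P(D|II)·P(II) + P(D|III)·P(III) + P(D|IV)·P(IV)
      = 0.2171·0.09 + 0.0328·0.63 + 0.1989·0.1 + 0.2393·0.18
      = 0.019539 + 0.020664 + 0.01989 + 0.043074 = 0.103167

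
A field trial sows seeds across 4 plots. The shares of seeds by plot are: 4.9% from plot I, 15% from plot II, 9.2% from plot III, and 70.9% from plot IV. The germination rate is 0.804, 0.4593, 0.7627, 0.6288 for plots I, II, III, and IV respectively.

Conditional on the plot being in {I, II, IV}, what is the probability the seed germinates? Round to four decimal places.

P(G|S) ≈ 0.6103

Let S = {I, II, IV}.
P(S) = 0.049 + 0.15 + 0.709 = 0.908.
P(G ∩ S) = 0.804·0.049 + 0.4593·0.15 + 0.6288·0.709 = 0.039396 + 0.068895 + 0.4458192 = 0.5541102.
P(G | S) = 0.5541102 / 0.908 = 0.610254…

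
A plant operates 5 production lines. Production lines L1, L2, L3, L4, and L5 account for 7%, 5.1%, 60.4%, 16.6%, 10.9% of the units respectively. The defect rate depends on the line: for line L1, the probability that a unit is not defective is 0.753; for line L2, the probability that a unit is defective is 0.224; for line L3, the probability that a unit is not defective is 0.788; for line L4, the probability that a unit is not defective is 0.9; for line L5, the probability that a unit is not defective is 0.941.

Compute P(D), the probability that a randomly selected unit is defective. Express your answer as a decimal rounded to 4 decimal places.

P(D|L1) = 1 − 0.753 = 0.247.
P(D|L3) = 1 − 0.788 = 0.212.
P(D|L4) = 1 − 0.9 = 0.1.
P(D|L5) = 1 − 0.941 = 0.059.
P(D) = P(D|L1)·P(L1) + P(D|L2)·P(L2) + P(D|L3)·P(L3) + P(D|L4)·P(L4) + P(D|L5)·P(L5)
      = 0.247·0.07 + 0.224·0.051 + 0.212·0.604 + 0.1·0.166 + 0.059·0.109
      = 0.01729 + 0.011424 + 0.128048 + 0.0166 + 0.006431 = 0.179793

P(D) ≈ 0.1798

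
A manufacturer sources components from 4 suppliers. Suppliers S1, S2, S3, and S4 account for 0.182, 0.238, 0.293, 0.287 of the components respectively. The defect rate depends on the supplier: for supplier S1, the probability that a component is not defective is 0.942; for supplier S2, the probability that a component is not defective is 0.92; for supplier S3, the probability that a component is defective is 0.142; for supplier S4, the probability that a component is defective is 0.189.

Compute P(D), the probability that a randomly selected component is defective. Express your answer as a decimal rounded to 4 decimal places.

P(D|S1) = 1 − 0.942 = 0.058.
P(D|S2) = 1 − 0.92 = 0.08.
Using total probability over the partition,
P(D) = P(D|S1)·P(S1) + P(D|S2)·P(S2) + P(D|S3)·P(S3) + P(D|S4)·P(S4)
      = 0.058·0.182 + 0.08·0.238 + 0.142·0.293 + 0.189·0.287
      = 0.010556 + 0.01904 + 0.041606 + 0.054243 = 0.125445

P(D) ≈ 0.1254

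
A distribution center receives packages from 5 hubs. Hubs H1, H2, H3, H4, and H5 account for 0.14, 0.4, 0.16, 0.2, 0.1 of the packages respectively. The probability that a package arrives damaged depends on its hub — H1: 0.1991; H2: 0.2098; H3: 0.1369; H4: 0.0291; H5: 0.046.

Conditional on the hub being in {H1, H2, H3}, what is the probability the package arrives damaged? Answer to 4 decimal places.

P(D|S) ≈ 0.1910

Let S = {H1, H2, H3}.
P(S) = 0.14 + 0.4 + 0.16 = 0.7.
P(D ∩ S) = 0.1991·0.14 + 0.2098·0.4 + 0.1369·0.16 = 0.027874 + 0.08392 + 0.021904 = 0.133698.
P(D | S) = 0.133698 / 0.7 = 0.190997…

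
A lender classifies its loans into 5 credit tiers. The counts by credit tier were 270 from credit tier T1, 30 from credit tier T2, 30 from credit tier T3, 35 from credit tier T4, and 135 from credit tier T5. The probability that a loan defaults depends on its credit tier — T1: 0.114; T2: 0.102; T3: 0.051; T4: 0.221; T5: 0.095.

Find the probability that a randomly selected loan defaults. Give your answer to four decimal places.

P(D) ≈ 0.1119

Total: 270 + 30 + 30 + 35 + 135 = 500.
P(T1) = 270/500 = 0.54. P(T2) = 30/500 = 0.06. P(T3) = 30/500 = 0.06. P(T4) = 35/500 = 0.07. P(T5) = 135/500 = 0.27.
P(D) = P(D|T1)·P(T1) + P(D|T2)·P(T2) + P(D|T3)·P(T3) + P(D|T4)·P(T4) + P(D|T5)·P(T5)
      = 0.114·0.54 + 0.102·0.06 + 0.051·0.06 + 0.221·0.07 + 0.095·0.27
      = 0.06156 + 0.00612 + 0.00306 + 0.01547 + 0.02565 = 0.11186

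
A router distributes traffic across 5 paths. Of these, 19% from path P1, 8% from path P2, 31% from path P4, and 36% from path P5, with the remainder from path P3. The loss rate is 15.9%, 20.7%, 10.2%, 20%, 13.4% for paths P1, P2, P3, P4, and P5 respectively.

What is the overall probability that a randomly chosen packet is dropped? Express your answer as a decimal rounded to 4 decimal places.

P(P3) = 1 − (0.19 + 0.08 + 0.31 + 0.36) = 0.06.
P(L) = P(L|P1)·P(P1) + P(L|P2)·P(P2) + P(L|P3)·P(P3) + P(L|P4)·P(P4) + P(L|P5)·P(P5)
      = 0.159·0.19 + 0.207·0.08 + 0.102·0.06 + 0.2·0.31 + 0.134·0.36
      = 0.03021 + 0.01656 + 0.00612 + 0.062 + 0.04824 = 0.16313

P(L) ≈ 0.1631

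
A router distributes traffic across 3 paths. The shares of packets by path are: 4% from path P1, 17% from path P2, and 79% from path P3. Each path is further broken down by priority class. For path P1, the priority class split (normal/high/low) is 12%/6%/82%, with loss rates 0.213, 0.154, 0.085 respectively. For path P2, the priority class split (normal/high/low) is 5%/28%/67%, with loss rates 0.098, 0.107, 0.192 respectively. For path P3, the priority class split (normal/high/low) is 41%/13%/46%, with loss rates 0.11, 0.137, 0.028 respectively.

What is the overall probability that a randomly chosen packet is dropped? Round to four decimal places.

P(L) ≈ 0.0918

P(L|P1) = 0.12·0.213 + 0.06·0.154 + 0.82·0.085 = 0.02556 + 0.00924 + 0.0697 = 0.1045
P(L|P2) = 0.05·0.098 + 0.28·0.107 + 0.67·0.192 = 0.0049 + 0.02996 + 0.12864 = 0.1635
P(L|P3) = 0.41·0.11 + 0.13·0.137 + 0.46·0.028 = 0.0451 + 0.01781 + 0.01288 = 0.07579
Then overall,
P(L) = 0.04·0.1045 + 0.17·0.1635 + 0.79·0.07579
      = 0.00418 + 0.027795 + 0.0598741 = 0.0918491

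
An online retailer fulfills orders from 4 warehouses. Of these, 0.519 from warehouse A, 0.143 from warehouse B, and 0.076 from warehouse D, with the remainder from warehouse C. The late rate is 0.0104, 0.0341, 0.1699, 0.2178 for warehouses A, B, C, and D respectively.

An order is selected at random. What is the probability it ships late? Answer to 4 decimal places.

0.0713

P(C) = 1 − (0.519 + 0.143 + 0.076) = 0.262.
P(L) = P(L|A)·P(A) + P(L|B)·P(B) + P(L|C)·P(C) + P(L|D)·P(D)
      = 0.0104·0.519 + 0.0341·0.143 + 0.1699·0.262 + 0.2178·0.076
      = 0.0053976 + 0.0048763 + 0.0445138 + 0.0165528 = 0.0713405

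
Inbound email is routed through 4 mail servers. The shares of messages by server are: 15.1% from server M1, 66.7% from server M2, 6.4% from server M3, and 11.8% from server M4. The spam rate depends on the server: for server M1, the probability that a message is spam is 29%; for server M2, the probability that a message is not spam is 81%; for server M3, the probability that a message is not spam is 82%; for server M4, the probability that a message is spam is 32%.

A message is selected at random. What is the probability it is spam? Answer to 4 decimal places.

0.2198

P(S|M2) = 1 − 0.81 = 0.19.
P(S|M3) = 1 − 0.82 = 0.18.
P(S) = P(S|M1)·P(M1) + P(S|M2)·P(M2) + P(S|M3)·P(M3) + P(S|M4)·P(M4)
      = 0.29·0.151 + 0.19·0.667 + 0.18·0.064 + 0.32·0.118
      = 0.04379 + 0.12673 + 0.01152 + 0.03776 = 0.2198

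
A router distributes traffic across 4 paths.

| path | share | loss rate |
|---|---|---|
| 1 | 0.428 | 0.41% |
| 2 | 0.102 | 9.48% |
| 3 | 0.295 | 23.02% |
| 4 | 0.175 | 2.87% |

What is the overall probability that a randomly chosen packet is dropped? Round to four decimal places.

P(L) = P(L|1)·P(1) + P(L|2)·P(2) + P(L|3)·P(3) + P(L|4)·P(4)
      = 0.0041·0.428 + 0.0948·0.102 + 0.2302·0.295 + 0.0287·0.175
      = 0.0017548 + 0.0096696 + 0.067909 + 0.0050225 = 0.0843559

P(L) ≈ 0.0844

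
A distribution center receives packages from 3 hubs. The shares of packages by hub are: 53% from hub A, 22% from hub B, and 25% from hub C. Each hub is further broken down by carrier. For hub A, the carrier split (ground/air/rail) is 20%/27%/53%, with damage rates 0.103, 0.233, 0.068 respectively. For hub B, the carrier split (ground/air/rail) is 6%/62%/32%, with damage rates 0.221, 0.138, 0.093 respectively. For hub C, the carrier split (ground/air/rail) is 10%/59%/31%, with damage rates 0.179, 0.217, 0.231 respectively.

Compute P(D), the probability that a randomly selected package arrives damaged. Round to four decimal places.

P(D|A) = 0.2·0.103 + 0.27·0.233 + 0.53·0.068 = 0.0206 + 0.06291 + 0.03604 = 0.11955
P(D|B) = 0.06·0.221 + 0.62·0.138 + 0.32·0.093 = 0.01326 + 0.08556 + 0.02976 = 0.12858
P(D|C) = 0.1·0.179 + 0.59·0.217 + 0.31·0.231 = 0.0179 + 0.12803 + 0.07161 = 0.21754
Then overall,
P(D) = 0.53·0.11955 + 0.22·0.12858 + 0.25·0.21754
      = 0.0633615 + 0.0282876 + 0.054385 = 0.1460341

P(D) ≈ 0.1460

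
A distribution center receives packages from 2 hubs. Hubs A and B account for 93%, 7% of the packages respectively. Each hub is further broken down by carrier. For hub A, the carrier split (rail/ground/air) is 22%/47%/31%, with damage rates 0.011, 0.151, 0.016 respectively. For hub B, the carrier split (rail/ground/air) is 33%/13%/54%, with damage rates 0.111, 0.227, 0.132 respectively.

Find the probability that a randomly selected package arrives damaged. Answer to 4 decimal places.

P(D|A) = 0.22·0.011 + 0.47·0.151 + 0.31·0.016 = 0.00242 + 0.07097 + 0.00496 = 0.07835
P(D|B) = 0.33·0.111 + 0.13·0.227 + 0.54·0.132 = 0.03663 + 0.02951 + 0.07128 = 0.13742
By total probability over the outer partition,
P(D) = 0.93·0.07835 + 0.07·0.13742
      = 0.0728655 + 0.0096194 = 0.0824849

P(D) ≈ 0.0825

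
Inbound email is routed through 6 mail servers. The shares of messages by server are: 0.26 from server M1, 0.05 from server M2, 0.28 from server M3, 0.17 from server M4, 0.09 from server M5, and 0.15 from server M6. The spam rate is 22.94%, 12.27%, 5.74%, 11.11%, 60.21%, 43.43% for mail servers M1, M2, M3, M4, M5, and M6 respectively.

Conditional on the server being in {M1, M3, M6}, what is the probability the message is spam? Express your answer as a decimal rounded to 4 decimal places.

0.2041

Let J = {M1, M3, M6}.
P(J) = 0.26 + 0.28 + 0.15 = 0.69.
P(S ∩ J) = 0.2294·0.26 + 0.0574·0.28 + 0.4343·0.15 = 0.059644 + 0.016072 + 0.065145 = 0.140861.
P(S | J) = 0.140861 / 0.69 = 0.204146…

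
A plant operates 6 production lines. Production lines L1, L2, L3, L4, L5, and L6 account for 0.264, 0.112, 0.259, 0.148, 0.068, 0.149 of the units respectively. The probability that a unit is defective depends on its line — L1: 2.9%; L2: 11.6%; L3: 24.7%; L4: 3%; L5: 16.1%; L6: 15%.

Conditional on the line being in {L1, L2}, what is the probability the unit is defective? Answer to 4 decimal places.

0.0549

Let S = {L1, L2}.
P(S) = 0.264 + 0.112 = 0.376.
P(D ∩ S) = 0.029·0.264 + 0.116·0.112 = 0.007656 + 0.012992 = 0.020648.
P(D | S) = 0.020648 / 0.376 = 0.054915…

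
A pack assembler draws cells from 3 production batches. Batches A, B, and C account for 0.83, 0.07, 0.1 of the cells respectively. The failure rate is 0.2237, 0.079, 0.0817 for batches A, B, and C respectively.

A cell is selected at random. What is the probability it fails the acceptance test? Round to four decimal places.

0.1994

Using total probability over the partition,
P(F) = P(F|A)·P(A) + P(F|B)·P(B) + P(F|C)·P(C)
      = 0.2237·0.83 + 0.079·0.07 + 0.0817·0.1
      = 0.185671 + 0.00553 + 0.00817 = 0.199371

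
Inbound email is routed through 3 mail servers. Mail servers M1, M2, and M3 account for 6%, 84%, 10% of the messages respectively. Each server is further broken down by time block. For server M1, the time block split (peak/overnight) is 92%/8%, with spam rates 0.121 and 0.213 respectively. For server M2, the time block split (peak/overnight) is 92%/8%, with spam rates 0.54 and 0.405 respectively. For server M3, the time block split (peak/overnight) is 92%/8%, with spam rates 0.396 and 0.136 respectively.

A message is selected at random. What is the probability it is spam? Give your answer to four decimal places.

P(S|M1) = 0.92·0.121 + 0.08·0.213 = 0.11132 + 0.01704 = 0.12836
P(S|M2) = 0.92·0.54 + 0.08·0.405 = 0.4968 + 0.0324 = 0.5292
P(S|M3) = 0.92·0.396 + 0.08·0.136 = 0.36432 + 0.01088 = 0.3752
By total probability over the outer partition,
P(S) = 0.06·0.12836 + 0.84·0.5292 + 0.1·0.3752
      = 0.0077016 + 0.444528 + 0.03752 = 0.4897496

P(S) ≈ 0.4897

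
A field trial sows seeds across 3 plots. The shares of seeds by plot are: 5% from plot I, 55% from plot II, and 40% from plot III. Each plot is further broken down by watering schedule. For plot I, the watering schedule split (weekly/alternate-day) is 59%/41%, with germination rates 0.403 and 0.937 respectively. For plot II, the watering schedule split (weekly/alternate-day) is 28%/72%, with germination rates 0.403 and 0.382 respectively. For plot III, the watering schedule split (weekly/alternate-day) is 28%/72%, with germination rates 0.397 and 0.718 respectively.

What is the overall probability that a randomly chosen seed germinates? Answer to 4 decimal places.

P(G|I) = 0.59·0.403 + 0.41·0.937 = 0.23777 + 0.38417 = 0.62194
P(G|II) = 0.28·0.403 + 0.72·0.382 = 0.11284 + 0.27504 = 0.38788
P(G|III) = 0.28·0.397 + 0.72·0.718 = 0.11116 + 0.51696 = 0.62812
Then overall,
P(G) = 0.05·0.62194 + 0.55·0.38788 + 0.4·0.62812
      = 0.031097 + 0.213334 + 0.251248 = 0.495679

P(G) ≈ 0.4957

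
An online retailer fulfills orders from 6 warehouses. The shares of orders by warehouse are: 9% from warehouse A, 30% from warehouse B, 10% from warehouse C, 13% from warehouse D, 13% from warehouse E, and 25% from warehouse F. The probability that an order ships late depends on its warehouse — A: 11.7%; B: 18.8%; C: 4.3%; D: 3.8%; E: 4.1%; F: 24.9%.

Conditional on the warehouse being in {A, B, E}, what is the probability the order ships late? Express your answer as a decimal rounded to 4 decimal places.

0.1390

Let S = {A, B, E}.
P(S) = 0.09 + 0.3 + 0.13 = 0.52.
P(L ∩ S) = 0.117·0.09 + 0.188·0.3 + 0.041·0.13 = 0.01053 + 0.0564 + 0.00533 = 0.07226.
P(L | S) = 0.07226 / 0.52 = 0.138962…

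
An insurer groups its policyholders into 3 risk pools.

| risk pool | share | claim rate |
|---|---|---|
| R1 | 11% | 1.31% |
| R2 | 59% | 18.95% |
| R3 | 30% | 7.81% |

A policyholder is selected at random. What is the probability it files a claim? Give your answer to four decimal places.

0.1367

Using total probability over the partition,
P(C) = P(C|R1)·P(R1) + P(C|R2)·P(R2) + P(C|R3)·P(R3)
      = 0.0131·0.11 + 0.1895·0.59 + 0.0781·0.3
      = 0.001441 + 0.111805 + 0.02343 = 0.136676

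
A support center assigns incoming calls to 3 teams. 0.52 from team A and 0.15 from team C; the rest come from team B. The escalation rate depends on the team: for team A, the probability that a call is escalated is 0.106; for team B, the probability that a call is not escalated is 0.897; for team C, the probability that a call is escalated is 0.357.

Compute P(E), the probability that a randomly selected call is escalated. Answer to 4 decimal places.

P(B) = 1 − (0.52 + 0.15) = 0.33.
P(E|B) = 1 − 0.897 = 0.103.
Summing over the partition,
P(E) = P(E|A)·P(A) + P(E|B)·P(B) + P(E|C)·P(C)
      = 0.106·0.52 + 0.103·0.33 + 0.357·0.15
      = 0.05512 + 0.03399 + 0.05355 = 0.14266

P(E) ≈ 0.1427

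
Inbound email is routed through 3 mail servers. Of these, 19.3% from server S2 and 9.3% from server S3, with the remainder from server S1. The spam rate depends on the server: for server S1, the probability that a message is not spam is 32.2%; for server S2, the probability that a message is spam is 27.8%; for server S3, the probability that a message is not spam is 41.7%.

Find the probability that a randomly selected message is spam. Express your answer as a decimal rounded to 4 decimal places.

P(S1) = 1 − (0.193 + 0.093) = 0.714.
P(S|S1) = 1 − 0.322 = 0.678.
P(S|S3) = 1 − 0.417 = 0.583.
Summing over the partition,
P(S) = P(S|S1)·P(S1) + P(S|S2)·P(S2) + P(S|S3)·P(S3)
      = 0.678·0.714 + 0.278·0.193 + 0.583·0.093
      = 0.484092 + 0.053654 + 0.054219 = 0.591965

0.5920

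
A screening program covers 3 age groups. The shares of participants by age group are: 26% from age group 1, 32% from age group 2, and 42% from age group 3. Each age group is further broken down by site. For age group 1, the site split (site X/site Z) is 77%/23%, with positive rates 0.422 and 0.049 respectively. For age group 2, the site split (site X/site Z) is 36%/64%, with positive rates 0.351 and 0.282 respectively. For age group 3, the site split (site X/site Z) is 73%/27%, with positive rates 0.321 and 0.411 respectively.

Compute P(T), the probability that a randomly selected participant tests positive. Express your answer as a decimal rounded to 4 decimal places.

P(T) ≈ 0.3306

P(T|1) = 0.77·0.422 + 0.23·0.049 = 0.32494 + 0.01127 = 0.33621
P(T|2) = 0.36·0.351 + 0.64·0.282 = 0.12636 + 0.18048 = 0.30684
P(T|3) = 0.73·0.321 + 0.27·0.411 = 0.23433 + 0.11097 = 0.3453
Then overall,
P(T) = 0.26·0.33621 + 0.32·0.30684 + 0.42·0.3453
      = 0.0874146 + 0.0981888 + 0.145026 = 0.3306294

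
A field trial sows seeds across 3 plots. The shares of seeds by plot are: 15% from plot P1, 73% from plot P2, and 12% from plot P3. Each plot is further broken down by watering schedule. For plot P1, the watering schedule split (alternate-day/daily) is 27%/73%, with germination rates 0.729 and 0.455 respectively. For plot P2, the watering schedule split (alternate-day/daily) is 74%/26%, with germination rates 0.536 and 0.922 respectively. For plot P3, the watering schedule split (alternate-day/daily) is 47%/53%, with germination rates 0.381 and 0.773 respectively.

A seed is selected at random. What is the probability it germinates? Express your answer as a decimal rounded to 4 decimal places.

P(G|P1) = 0.27·0.729 + 0.73·0.455 = 0.19683 + 0.33215 = 0.52898
P(G|P2) = 0.74·0.536 + 0.26·0.922 = 0.39664 + 0.23972 = 0.63636
P(G|P3) = 0.47·0.381 + 0.53·0.773 = 0.17907 + 0.40969 = 0.58876
Then overall,
P(G) = 0.15·0.52898 + 0.73·0.63636 + 0.12·0.58876
      = 0.079347 + 0.4645428 + 0.0706512 = 0.614541

P(G) ≈ 0.6145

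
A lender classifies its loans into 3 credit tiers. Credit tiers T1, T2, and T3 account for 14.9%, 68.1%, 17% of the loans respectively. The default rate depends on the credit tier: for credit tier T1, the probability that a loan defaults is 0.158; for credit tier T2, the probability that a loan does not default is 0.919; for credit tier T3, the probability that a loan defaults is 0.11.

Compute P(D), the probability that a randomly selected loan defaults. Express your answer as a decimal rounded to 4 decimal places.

P(D) ≈ 0.0974

P(D|T2) = 1 − 0.919 = 0.081.
By the law of total probability,
P(D) = P(D|T1)·P(T1) + P(D|T2)·P(T2) + P(D|T3)·P(T3)
      = 0.158·0.149 + 0.081·0.681 + 0.11·0.17
      = 0.023542 + 0.055161 + 0.0187 = 0.097403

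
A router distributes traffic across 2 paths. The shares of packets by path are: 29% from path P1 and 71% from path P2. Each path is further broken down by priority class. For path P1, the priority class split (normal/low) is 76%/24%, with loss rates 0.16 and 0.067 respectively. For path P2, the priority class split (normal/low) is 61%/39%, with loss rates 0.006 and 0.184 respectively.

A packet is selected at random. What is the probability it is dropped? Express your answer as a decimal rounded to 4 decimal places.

0.0935

P(L|P1) = 0.76·0.16 + 0.24·0.067 = 0.1216 + 0.01608 = 0.13768
P(L|P2) = 0.61·0.006 + 0.39·0.184 = 0.00366 + 0.07176 = 0.07542
By total probability over the outer partition,
P(L) = 0.29·0.13768 + 0.71·0.07542
      = 0.0399272 + 0.0535482 = 0.0934754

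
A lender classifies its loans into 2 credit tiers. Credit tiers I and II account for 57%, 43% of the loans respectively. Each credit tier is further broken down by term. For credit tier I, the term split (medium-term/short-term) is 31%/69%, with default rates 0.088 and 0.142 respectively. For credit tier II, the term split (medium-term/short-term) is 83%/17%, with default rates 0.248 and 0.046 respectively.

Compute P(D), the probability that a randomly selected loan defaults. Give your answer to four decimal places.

P(D) ≈ 0.1633

P(D|I) = 0.31·0.088 + 0.69·0.142 = 0.02728 + 0.09798 = 0.12526
P(D|II) = 0.83·0.248 + 0.17·0.046 = 0.20584 + 0.00782 = 0.21366
Then overall,
P(D) = 0.57·0.12526 + 0.43·0.21366
      = 0.0713982 + 0.0918738 = 0.163272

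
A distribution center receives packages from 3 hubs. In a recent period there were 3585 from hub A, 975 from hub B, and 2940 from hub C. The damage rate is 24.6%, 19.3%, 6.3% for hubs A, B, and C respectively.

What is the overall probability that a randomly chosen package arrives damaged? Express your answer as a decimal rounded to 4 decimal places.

Total: 3585 + 975 + 2940 = 7500.
P(A) = 3585/7500 = 0.478. P(B) = 975/7500 = 0.13. P(C) = 2940/7500 = 0.392.
Summing over the partition,
P(D) = P(D|A)·P(A) + P(D|B)·P(B) + P(D|C)·P(C)
      = 0.246·0.478 + 0.193·0.13 + 0.063·0.392
      = 0.117588 + 0.02509 + 0.024696 = 0.167374

0.1674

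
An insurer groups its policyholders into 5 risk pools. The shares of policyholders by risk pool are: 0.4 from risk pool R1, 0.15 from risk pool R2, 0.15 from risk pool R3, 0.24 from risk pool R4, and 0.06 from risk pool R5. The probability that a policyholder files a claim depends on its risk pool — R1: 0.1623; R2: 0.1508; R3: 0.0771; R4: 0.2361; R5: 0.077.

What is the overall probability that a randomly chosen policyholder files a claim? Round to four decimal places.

Summing over the partition,
P(C) = P(C|R1)·P(R1) + P(C|R2)·P(R2) + P(C|R3)·P(R3) + P(C|R4)·P(R4) + P(C|R5)·P(R5)
      = 0.1623·0.4 + 0.1508·0.15 + 0.0771·0.15 + 0.2361·0.24 + 0.077·0.06
      = 0.06492 + 0.02262 + 0.011565 + 0.056664 + 0.00462 = 0.160389

P(C) ≈ 0.1604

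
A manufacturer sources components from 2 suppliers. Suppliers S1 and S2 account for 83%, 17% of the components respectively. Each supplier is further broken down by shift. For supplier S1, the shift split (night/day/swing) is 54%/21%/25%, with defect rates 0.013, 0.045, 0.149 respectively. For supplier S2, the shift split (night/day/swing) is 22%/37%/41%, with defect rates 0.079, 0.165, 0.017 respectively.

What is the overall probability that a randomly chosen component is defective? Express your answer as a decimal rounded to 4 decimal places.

P(D) ≈ 0.0591

P(D|S1) = 0.54·0.013 + 0.21·0.045 + 0.25·0.149 = 0.00702 + 0.00945 + 0.03725 = 0.05372
P(D|S2) = 0.22·0.079 + 0.37·0.165 + 0.41·0.017 = 0.01738 + 0.06105 + 0.00697 = 0.0854
By total probability over the outer partition,
P(D) = 0.83·0.05372 + 0.17·0.0854
      = 0.0445876 + 0.014518 = 0.0591056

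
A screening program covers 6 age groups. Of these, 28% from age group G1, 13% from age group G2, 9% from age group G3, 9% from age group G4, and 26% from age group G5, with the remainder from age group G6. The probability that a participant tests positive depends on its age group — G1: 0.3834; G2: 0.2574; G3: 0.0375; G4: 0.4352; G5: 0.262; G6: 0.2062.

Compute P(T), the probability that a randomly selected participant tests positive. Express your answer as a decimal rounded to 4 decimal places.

0.2824

P(G6) = 1 − (0.28 + 0.13 + 0.09 + 0.09 + 0.26) = 0.15.
P(T) = P(T|G1)·P(G1) + P(T|G2)·P(G2) + P(T|G3)·P(G3) + P(T|G4)·P(G4) + P(T|G5)·P(G5) + P(T|G6)·P(G6)
      = 0.3834·0.28 + 0.2574·0.13 + 0.0375·0.09 + 0.4352·0.09 + 0.262·0.26 + 0.2062·0.15
      = 0.107352 + 0.033462 + 0.003375 + 0.039168 + 0.06812 + 0.03093 = 0.282407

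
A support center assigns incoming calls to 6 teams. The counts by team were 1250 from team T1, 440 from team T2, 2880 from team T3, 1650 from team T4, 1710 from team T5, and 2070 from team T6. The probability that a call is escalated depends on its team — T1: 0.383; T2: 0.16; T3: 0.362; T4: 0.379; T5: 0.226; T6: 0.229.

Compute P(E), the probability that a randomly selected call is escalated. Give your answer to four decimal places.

0.3078

Total: 1250 + 440 + 2880 + 1650 + 1710 + 2070 = 10000.
P(T1) = 1250/10000 = 0.125. P(T2) = 440/10000 = 0.044. P(T3) = 2880/10000 = 0.288. P(T4) = 1650/10000 = 0.165. P(T5) = 1710/10000 = 0.171. P(T6) = 2070/10000 = 0.207.
P(E) = P(E|T1)·P(T1) + P(E|T2)·P(T2) + P(E|T3)·P(T3) + P(E|T4)·P(T4) + P(E|T5)·P(T5) + P(E|T6)·P(T6)
      = 0.383·0.125 + 0.16·0.044 + 0.362·0.288 + 0.379·0.165 + 0.226·0.171 + 0.229·0.207
      = 0.047875 + 0.00704 + 0.104256 + 0.062535 + 0.038646 + 0.047403 = 0.307755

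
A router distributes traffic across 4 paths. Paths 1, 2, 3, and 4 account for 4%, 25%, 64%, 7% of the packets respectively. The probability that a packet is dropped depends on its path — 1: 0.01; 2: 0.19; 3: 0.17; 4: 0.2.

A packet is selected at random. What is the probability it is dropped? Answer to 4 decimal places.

Using total probability over the partition,
P(L) = P(L|1)·P(1) + P(L|2)·P(2) + P(L|3)·P(3) + P(L|4)·P(4)
      = 0.01·0.04 + 0.19·0.25 + 0.17·0.64 + 0.2·0.07
      = 0.0004 + 0.0475 + 0.1088 + 0.014 = 0.1707

0.1707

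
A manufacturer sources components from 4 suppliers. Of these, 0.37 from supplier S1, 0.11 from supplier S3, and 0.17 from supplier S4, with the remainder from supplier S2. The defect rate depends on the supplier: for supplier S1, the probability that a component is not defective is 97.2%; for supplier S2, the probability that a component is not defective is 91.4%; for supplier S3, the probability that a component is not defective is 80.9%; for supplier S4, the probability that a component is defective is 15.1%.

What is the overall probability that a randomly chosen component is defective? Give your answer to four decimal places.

P(S2) = 1 − (0.37 + 0.11 + 0.17) = 0.35.
P(D|S1) = 1 − 0.972 = 0.028.
P(D|S2) = 1 − 0.914 = 0.086.
P(D|S3) = 1 − 0.809 = 0.191.
Summing over the partition,
P(D) = P(D|S1)·P(S1) + P(D|S2)·P(S2) + P(D|S3)·P(S3) + P(D|S4)·P(S4)
      = 0.028·0.37 + 0.086·0.35 + 0.191·0.11 + 0.151·0.17
      = 0.01036 + 0.0301 + 0.02101 + 0.02567 = 0.08714

P(D) ≈ 0.0871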